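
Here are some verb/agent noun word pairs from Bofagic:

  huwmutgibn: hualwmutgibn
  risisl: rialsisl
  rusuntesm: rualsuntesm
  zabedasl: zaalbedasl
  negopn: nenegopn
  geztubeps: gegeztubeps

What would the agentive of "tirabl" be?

"tirabl" has second-to-last letter 'b'. The one such stem in the data (huwmutgibn → hualwmutgibn) inserts -al- after the first vowel (as do rusuntesm, zabedasl), so the same rule applies.
The other pattern: stems whose second-to-last letter is 'p' repeat the first consonant+vowel as a prefix.
So tirabl → tialrabl.

tialrabl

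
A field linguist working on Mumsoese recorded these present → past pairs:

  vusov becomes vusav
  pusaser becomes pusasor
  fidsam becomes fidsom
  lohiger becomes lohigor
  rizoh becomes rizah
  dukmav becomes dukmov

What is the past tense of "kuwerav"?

"kuwerav" has last vowel 'a'. The stems whose last vowel is 'a' (dukmav → dukmov, fidsam → fidsom) change the last vowel to 'o'.
The other pattern: stems whose last vowel is 'o' change the last vowel to 'a'.
So kuwerav → kuwerov.

kuwerov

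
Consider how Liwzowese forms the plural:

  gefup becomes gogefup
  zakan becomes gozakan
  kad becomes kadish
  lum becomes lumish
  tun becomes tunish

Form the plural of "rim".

rimish

zakan and tun both end in -n yet inflect differently (gozakan, tunish), so the final letter is not what conditions the rule; the number of vowels is.
"rim" has 1 vowel. The stems with 1 vowel (kad → kadish, lum → lumish, tun → tunish) add -ish.
The other pattern: stems with 2 vowels add the prefix go-.
So rim → rimish.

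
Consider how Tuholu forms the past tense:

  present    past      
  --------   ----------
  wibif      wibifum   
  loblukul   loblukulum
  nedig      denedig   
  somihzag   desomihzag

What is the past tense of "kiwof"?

nedig and wibif both have last vowel 'i' yet inflect differently (denedig, wibifum), so the last vowel is not what conditions the rule; the final letter is.
"kiwof" ends in -f. The one such stem in the data (wibif → wibifum) adds -um, so the same rule applies.
The other pattern: stems ending in -g add the prefix de-.
So kiwof → kiwofum.

kiwofum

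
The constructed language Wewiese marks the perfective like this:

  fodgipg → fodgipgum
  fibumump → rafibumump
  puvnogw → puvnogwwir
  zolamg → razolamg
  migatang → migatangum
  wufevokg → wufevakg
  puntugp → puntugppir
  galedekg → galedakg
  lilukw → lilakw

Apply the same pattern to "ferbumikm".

wufevokg and zolamg both end in -g yet inflect differently (wufevakg, razolamg), so the final letter is not what conditions the rule; the second-to-last letter is.
"ferbumikm" has second-to-last letter 'k'. The stems whose second-to-last letter is 'k' (lilukw → lilakw, wufevokg → wufevakg, galedekg → galedakg) change the last vowel to 'a'.
The other patterns: stems whose second-to-last letter is 'm' add the prefix ra-; stems whose second-to-last letter is 'g' double the final consonant and add -ir; stems whose second-to-last letter is 'n' or 'p' add -um.
So ferbumikm → ferbumakm.

ferbumakm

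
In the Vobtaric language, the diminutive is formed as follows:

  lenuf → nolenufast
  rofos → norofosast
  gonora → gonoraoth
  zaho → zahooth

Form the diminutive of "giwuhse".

rofos and zaho both have last vowel 'o' yet inflect differently (norofosast, zahooth), so the last vowel is not what conditions the rule; whether the stem ends in a vowel or a consonant is.
"giwuhse" ends in a vowel. The stems ending in a vowel (gonora → gonoraoth, zaho → zahooth) add -oth.
The other pattern: stems ending in a consonant add no- … -ast around the stem.
So giwuhse → giwuhseoth.

giwuhseoth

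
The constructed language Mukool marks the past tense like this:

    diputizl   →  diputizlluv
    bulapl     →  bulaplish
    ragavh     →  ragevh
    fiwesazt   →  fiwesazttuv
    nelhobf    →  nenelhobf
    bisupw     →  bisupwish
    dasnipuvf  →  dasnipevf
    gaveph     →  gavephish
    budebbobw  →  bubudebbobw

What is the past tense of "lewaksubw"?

"lewaksubw" has second-to-last letter 'b'. The stems whose second-to-last letter is 'b' (budebbobw → bubudebbobw, nelhobf → nenelhobf) repeat the first consonant+vowel as a prefix.
So lewaksubw → lelewaksubw.

lelewaksubw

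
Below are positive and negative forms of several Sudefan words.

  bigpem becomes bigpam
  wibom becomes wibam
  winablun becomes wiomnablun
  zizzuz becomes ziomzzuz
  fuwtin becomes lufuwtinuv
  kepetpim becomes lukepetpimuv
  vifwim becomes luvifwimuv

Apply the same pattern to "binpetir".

lubinpetiruv

winablun and fuwtin both end in -n yet inflect differently (wiomnablun, lufuwtinuv), so the final letter is not what conditions the rule; the last vowel is.
"binpetir" has last vowel 'i'. The stems whose last vowel is 'i' (fuwtin → lufuwtinuv, kepetpim → lukepetpimuv, vifwim → luvifwimuv) add lu- … -uv around the stem.
So binpetir → lubinpetiruv.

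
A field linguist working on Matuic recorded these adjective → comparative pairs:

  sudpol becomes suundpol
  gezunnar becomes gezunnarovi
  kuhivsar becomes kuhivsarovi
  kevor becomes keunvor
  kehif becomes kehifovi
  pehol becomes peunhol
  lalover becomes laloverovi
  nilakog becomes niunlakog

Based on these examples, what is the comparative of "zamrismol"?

kevor and lalover both end in -r yet inflect differently (keunvor, laloverovi), so the final letter is not what conditions the rule; the last vowel is.
"zamrismol" has last vowel 'o'. The stems whose last vowel is 'o' (nilakog → niunlakog, pehol → peunhol, sudpol → suundpol) insert -un- after the first vowel.
The other pattern: stems whose last vowel is 'a', 'e' or 'i' add -ovi.
So zamrismol → zaunmrismol.

zaunmrismol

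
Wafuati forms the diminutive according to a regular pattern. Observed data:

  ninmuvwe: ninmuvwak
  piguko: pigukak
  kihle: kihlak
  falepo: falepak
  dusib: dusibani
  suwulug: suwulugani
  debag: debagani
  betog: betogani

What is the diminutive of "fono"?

fonak

"fono" ends in a vowel. The stems ending in a vowel (ninmuvwe → ninmuvwak, kihle → kihlak, piguko → pigukak) drop the final letter and add -ak.
The other pattern: stems ending in a consonant add -ani.
So fono → fonak.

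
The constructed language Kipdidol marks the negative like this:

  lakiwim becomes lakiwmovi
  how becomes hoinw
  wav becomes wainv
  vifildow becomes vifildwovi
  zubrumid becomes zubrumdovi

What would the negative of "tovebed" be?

"tovebed" has 3 vowels. The stems with 3 vowels (vifildow → vifildwovi, zubrumid → zubrumdovi, lakiwim → lakiwmovi) delete the last vowel and add -ovi.
The other pattern: stems with 1 vowel insert -in- after the first vowel.
So tovebed → tovebdovi.

tovebdovi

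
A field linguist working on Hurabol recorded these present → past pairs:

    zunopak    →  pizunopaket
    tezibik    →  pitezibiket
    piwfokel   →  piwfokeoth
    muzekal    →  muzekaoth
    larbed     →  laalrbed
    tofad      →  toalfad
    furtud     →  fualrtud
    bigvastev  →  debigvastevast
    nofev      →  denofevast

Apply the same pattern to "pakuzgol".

pakuzgooth

"pakuzgol" ends in -l. The stems ending in -l (piwfokel → piwfokeoth, muzekal → muzekaoth) drop the final letter and add -oth.
So pakuzgol → pakuzgooth.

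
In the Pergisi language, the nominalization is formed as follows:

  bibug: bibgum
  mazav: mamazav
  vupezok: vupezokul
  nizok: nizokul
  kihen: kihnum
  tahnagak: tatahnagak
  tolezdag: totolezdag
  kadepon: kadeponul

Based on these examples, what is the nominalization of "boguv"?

bogvum

"boguv" has last vowel 'u'. The one such stem in the data (bibug → bibgum) deletes the last vowel and adds -um (as does kihen), so the same rule applies.
So boguv → bogvum.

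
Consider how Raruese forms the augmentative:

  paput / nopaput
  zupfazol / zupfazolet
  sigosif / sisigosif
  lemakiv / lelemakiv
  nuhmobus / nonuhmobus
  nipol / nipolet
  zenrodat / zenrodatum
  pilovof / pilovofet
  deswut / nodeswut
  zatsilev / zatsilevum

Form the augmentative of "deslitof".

pilovof and sigosif both end in -f yet inflect differently (pilovofet, sisigosif), so the final letter is not what conditions the rule; the last vowel is.
"deslitof" has last vowel 'o'. The stems whose last vowel is 'o' (zupfazol → zupfazolet, nipol → nipolet, pilovof → pilovofet) add -et.
The other patterns: stems whose last vowel is 'u' add the prefix no-; stems whose last vowel is 'i' repeat the first consonant+vowel as a prefix; stems whose last vowel is 'a' or 'e' add -um.
So deslitof → deslitofet.

deslitofet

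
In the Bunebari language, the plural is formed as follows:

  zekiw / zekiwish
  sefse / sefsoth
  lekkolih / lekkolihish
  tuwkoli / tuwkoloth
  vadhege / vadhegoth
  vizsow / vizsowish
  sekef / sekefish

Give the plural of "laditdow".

sefse and sekef both have last vowel 'e' yet inflect differently (sefsoth, sekefish), so the last vowel is not what conditions the rule; whether the stem ends in a vowel or a consonant is.
"laditdow" ends in a consonant. The stems ending in a consonant (sekef → sekefish, vizsow → vizsowish, lekkolih → lekkolihish) add -ish.
The other pattern: stems ending in a vowel drop the final letter and add -oth.
So laditdow → laditdowish.

laditdowish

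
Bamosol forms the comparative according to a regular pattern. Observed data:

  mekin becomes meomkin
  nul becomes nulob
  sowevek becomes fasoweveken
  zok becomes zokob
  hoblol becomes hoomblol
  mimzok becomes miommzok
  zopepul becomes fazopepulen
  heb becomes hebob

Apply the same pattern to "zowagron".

"zowagron" has 3 vowels. The stems with 3 vowels (sowevek → fasoweveken, zopepul → fazopepulen) add fa- … -en around the stem.
The other patterns: stems with 1 vowel add -ob; stems with 2 vowels insert -om- after the first vowel.
So zowagron → fazowagronen.

fazowagronen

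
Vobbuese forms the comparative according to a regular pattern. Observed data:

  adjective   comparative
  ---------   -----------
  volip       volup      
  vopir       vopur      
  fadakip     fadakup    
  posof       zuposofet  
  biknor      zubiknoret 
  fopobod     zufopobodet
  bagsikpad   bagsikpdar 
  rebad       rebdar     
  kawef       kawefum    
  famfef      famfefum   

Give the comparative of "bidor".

zubidoret

vopir and biknor both end in -r yet inflect differently (vopur, zubiknoret), so the final letter is not what conditions the rule; the last vowel is.
"bidor" has last vowel 'o'. The stems whose last vowel is 'o' (posof → zuposofet, biknor → zubiknoret, fopobod → zufopobodet) add zu- … -et around the stem.
So bidor → zubidoret.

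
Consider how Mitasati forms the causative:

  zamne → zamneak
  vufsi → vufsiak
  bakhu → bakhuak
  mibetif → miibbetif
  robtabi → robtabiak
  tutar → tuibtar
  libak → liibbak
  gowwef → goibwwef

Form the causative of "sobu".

sobuak

zamne and gowwef both have last vowel 'e' yet inflect differently (zamneak, goibwwef), so the last vowel is not what conditions the rule; whether the stem ends in a vowel or a consonant is.
"sobu" ends in a vowel. The stems ending in a vowel (vufsi → vufsiak, robtabi → robtabiak, bakhu → bakhuak) add -ak.
So sobu → sobuak.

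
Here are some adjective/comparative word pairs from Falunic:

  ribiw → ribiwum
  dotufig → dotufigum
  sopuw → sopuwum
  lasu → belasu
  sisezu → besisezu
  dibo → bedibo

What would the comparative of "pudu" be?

sopuw and lasu both have last vowel 'u' yet inflect differently (sopuwum, belasu), so the last vowel is not what conditions the rule; whether the stem ends in a vowel or a consonant is.
"pudu" ends in a vowel. The stems ending in a vowel (lasu → belasu, sisezu → besisezu, dibo → bedibo) add the prefix be-.
The other pattern: stems ending in a consonant add -um.
So pudu → bepudu.

bepudu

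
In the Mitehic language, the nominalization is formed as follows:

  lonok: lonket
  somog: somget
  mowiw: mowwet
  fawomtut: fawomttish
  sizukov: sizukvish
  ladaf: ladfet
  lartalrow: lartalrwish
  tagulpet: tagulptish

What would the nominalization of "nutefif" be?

"nutefif" has 3 vowels. The stems with 3 vowels (sizukov → sizukvish, lartalrow → lartalrwish, fawomtut → fawomttish) delete the last vowel and add -ish.
So nutefif → nuteffish.

nuteffish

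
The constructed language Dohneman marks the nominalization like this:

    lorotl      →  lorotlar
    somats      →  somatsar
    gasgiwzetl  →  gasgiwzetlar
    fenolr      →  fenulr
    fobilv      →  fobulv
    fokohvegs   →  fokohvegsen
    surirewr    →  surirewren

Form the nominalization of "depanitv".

somats and fokohvegs both end in -s yet inflect differently (somatsar, fokohvegsen), so the final letter is not what conditions the rule; the second-to-last letter is.
"depanitv" has second-to-last letter 't'. The stems whose second-to-last letter is 't' (lorotl → lorotlar, somats → somatsar, gasgiwzetl → gasgiwzetlar) add -ar.
So depanitv → depanitvar.

depanitvar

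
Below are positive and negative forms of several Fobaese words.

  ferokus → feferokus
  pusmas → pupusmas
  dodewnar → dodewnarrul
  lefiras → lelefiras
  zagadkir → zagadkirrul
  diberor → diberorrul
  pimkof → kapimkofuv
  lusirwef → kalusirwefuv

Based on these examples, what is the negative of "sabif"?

"sabif" ends in -f. The stems ending in -f (pimkof → kapimkofuv, lusirwef → kalusirwefuv) add ka- … -uv around the stem.
So sabif → kasabifuv.

kasabifuv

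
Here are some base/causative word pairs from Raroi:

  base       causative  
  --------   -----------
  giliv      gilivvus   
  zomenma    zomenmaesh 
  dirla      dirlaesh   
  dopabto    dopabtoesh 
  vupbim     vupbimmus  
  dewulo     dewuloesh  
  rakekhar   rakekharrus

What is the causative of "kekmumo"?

kekmumoesh

rakekhar and dirla both have last vowel 'a' yet inflect differently (rakekharrus, dirlaesh), so the last vowel is not what conditions the rule; whether the stem ends in a vowel or a consonant is.
"kekmumo" ends in a vowel. The stems ending in a vowel (dopabto → dopabtoesh, dirla → dirlaesh, zomenma → zomenmaesh) add -esh.
So kekmumo → kekmumoesh.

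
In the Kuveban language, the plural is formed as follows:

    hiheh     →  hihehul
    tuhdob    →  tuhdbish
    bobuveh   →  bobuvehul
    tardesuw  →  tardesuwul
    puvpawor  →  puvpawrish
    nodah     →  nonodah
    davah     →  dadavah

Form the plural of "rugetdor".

"rugetdor" has last vowel 'o'. The stems whose last vowel is 'o' (tuhdob → tuhdbish, puvpawor → puvpawrish) delete the last vowel and add -ish.
So rugetdor → rugetdrish.

rugetdrish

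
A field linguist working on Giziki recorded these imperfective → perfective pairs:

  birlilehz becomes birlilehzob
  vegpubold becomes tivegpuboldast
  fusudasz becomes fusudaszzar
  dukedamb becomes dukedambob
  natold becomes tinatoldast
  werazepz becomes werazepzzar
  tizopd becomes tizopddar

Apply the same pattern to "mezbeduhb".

mezbeduhbob

tizopd and natold both end in -d yet inflect differently (tizopddar, tinatoldast), so the final letter is not what conditions the rule; the second-to-last letter is.
"mezbeduhb" has second-to-last letter 'h'. The one such stem in the data (birlilehz → birlilehzob) adds -ob, so the same rule applies.
So mezbeduhb → mezbeduhbob.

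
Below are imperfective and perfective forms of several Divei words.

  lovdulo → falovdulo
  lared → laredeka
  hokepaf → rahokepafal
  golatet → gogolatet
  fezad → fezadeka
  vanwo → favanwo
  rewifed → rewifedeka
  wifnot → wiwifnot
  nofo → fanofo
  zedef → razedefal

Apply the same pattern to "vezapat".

fezad and hokepaf both have last vowel 'a' yet inflect differently (fezadeka, rahokepafal), so the last vowel is not what conditions the rule; the final letter is.
"vezapat" ends in -t. The stems ending in -t (wifnot → wiwifnot, golatet → gogolatet) repeat the first consonant+vowel as a prefix.
So vezapat → vevezapat.

vevezapat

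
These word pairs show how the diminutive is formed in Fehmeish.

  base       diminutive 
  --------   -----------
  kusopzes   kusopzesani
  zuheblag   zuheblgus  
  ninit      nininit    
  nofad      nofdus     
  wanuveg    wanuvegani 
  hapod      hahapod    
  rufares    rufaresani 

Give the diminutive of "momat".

wanuveg and zuheblag both end in -g yet inflect differently (wanuvegani, zuheblgus), so the final letter is not what conditions the rule; the last vowel is.
"momat" has last vowel 'a'. The stems whose last vowel is 'a' (nofad → nofdus, zuheblag → zuheblgus) delete the last vowel and add -us.
So momat → momtus.

momtus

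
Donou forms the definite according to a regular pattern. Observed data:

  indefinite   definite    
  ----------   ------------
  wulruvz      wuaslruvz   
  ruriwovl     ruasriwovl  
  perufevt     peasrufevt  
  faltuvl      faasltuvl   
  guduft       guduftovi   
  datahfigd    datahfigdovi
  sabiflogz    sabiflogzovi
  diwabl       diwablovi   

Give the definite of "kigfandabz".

kigfandabzovi

perufevt and guduft both end in -t yet inflect differently (peasrufevt, guduftovi), so the final letter is not what conditions the rule; the second-to-last letter is.
"kigfandabz" has second-to-last letter 'b'. The one such stem in the data (diwabl → diwablovi) adds -ovi, so the same rule applies.
So kigfandabz → kigfandabzovi.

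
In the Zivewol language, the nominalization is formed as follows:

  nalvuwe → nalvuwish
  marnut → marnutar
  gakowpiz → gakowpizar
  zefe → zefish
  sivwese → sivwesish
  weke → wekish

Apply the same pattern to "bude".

budish

sivwese and gakowpiz both have 3 vowels yet inflect differently (sivwesish, gakowpizar), so the number of vowels is not what conditions the rule; the final letter is.
"bude" ends in -e. The stems ending in -e (zefe → zefish, weke → wekish, sivwese → sivwesish) drop the final letter and add -ish.
The other pattern: stems ending in -t or -z add -ar.
So bude → budish.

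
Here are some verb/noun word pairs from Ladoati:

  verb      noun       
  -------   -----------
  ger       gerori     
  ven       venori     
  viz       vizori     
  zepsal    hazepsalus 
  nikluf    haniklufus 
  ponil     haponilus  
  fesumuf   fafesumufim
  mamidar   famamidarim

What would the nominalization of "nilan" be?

nikluf and fesumuf both end in -f yet inflect differently (haniklufus, fafesumufim), so the final letter is not what conditions the rule; the number of vowels is.
"nilan" has 2 vowels. The stems with 2 vowels (zepsal → hazepsalus, nikluf → haniklufus, ponil → haponilus) add ha- … -us around the stem.
The other patterns: stems with 1 vowel add -ori; stems with 3 vowels add fa- … -im around the stem.
So nilan → hanilanus.

hanilanus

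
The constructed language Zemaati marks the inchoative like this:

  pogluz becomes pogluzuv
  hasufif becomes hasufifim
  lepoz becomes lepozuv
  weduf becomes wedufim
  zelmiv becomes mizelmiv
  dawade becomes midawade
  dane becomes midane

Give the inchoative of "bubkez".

bubkezuv

"bubkez" ends in -z. The stems ending in -z (lepoz → lepozuv, pogluz → pogluzuv) add -uv.
The other patterns: stems ending in -e or -v add the prefix mi-; stems ending in -f add -im.
So bubkez → bubkezuv.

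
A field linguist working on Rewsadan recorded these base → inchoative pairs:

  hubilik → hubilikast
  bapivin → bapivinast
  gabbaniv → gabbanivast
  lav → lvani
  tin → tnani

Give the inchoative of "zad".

zdani

gabbaniv and lav both end in -v yet inflect differently (gabbanivast, lvani), so the final letter is not what conditions the rule; the number of vowels is.
"zad" has 1 vowel. The stems with 1 vowel (lav → lvani, tin → tnani) delete the last vowel and add -ani.
So zad → zdani.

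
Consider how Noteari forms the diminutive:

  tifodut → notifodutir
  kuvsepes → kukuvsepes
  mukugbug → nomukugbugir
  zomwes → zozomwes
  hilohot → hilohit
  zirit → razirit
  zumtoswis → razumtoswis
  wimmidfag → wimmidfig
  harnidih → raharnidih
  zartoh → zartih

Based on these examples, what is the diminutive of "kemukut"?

nokemukutir

kuvsepes and zumtoswis both end in -s yet inflect differently (kukuvsepes, razumtoswis), so the final letter is not what conditions the rule; the last vowel is.
"kemukut" has last vowel 'u'. The stems whose last vowel is 'u' (tifodut → notifodutir, mukugbug → nomukugbugir) add no- … -ir around the stem.
The other patterns: stems whose last vowel is 'e' repeat the first consonant+vowel as a prefix; stems whose last vowel is 'i' add the prefix ra-; stems whose last vowel is 'a' or 'o' change the last vowel to 'i'.
So kemukut → nokemukutir.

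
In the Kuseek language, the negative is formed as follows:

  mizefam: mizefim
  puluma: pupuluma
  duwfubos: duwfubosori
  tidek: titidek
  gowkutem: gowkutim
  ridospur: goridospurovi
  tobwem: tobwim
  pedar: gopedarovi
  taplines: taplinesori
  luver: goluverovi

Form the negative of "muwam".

"muwam" ends in -m. The stems ending in -m (tobwem → tobwim, mizefam → mizefim, gowkutem → gowkutim) change the last vowel to 'i'.
So muwam → muwim.

muwim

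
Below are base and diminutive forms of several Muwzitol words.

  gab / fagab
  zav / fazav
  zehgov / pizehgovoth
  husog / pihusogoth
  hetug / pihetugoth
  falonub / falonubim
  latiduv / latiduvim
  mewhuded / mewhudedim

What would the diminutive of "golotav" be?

zav and zehgov both end in -v yet inflect differently (fazav, pizehgovoth), so the final letter is not what conditions the rule; the number of vowels is.
"golotav" has 3 vowels. The stems with 3 vowels (falonub → falonubim, latiduv → latiduvim, mewhuded → mewhudedim) add -im.
So golotav → golotavim.

golotavim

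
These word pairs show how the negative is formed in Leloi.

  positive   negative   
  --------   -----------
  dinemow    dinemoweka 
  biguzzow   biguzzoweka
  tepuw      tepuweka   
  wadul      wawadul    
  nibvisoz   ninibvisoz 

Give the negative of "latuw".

tepuw and wadul both have last vowel 'u' yet inflect differently (tepuweka, wawadul), so the last vowel is not what conditions the rule; the final letter is.
"latuw" ends in -w. The stems ending in -w (dinemow → dinemoweka, biguzzow → biguzzoweka, tepuw → tepuweka) add -eka.
So latuw → latuweka.

latuweka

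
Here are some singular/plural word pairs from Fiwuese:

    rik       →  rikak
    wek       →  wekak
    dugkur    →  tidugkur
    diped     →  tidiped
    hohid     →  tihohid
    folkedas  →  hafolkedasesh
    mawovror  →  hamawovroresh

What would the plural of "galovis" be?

hagalovisesh

dugkur and mawovror both end in -r yet inflect differently (tidugkur, hamawovroresh), so the final letter is not what conditions the rule; the number of vowels is.
"galovis" has 3 vowels. The stems with 3 vowels (folkedas → hafolkedasesh, mawovror → hamawovroresh) add ha- … -esh around the stem.
So galovis → hagalovisesh.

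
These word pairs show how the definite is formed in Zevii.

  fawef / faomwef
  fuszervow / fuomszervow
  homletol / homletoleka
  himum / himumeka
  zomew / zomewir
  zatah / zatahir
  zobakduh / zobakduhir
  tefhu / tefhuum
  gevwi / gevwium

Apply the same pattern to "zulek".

zulekir

"zulek" begins with z-. The stems beginning with z- (zomew → zomewir, zatah → zatahir, zobakduh → zobakduhir) add -ir.
So zulek → zulekir.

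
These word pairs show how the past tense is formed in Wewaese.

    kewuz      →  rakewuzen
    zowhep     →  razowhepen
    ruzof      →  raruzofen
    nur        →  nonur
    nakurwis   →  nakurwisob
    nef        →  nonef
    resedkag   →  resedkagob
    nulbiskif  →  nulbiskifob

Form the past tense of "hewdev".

rahewdeven

nef and ruzof both end in -f yet inflect differently (nonef, raruzofen), so the final letter is not what conditions the rule; the number of vowels is.
"hewdev" has 2 vowels. The stems with 2 vowels (zowhep → razowhepen, ruzof → raruzofen, kewuz → rakewuzen) add ra- … -en around the stem.
So hewdev → rahewdeven.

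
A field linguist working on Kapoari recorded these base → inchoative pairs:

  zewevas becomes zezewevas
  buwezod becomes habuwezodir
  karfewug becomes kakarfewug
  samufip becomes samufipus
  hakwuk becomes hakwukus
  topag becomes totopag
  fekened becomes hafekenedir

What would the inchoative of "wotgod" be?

karfewug and hakwuk both have last vowel 'u' yet inflect differently (kakarfewug, hakwukus), so the last vowel is not what conditions the rule; the final letter is.
"wotgod" ends in -d. The stems ending in -d (fekened → hafekenedir, buwezod → habuwezodir) add ha- … -ir around the stem.
The other patterns: stems ending in -g or -s repeat the first consonant+vowel as a prefix; stems ending in -k or -p add -us.
So wotgod → hawotgodir.

hawotgodir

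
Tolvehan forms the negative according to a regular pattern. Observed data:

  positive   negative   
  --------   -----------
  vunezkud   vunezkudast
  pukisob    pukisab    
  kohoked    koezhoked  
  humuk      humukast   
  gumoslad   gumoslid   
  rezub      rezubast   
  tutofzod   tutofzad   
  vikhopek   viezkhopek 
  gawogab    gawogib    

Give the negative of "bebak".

bebik

gawogab and pukisob both end in -b yet inflect differently (gawogib, pukisab), so the final letter is not what conditions the rule; the last vowel is.
"bebak" has last vowel 'a'. The stems whose last vowel is 'a' (gawogab → gawogib, gumoslad → gumoslid) change the last vowel to 'i'.
So bebak → bebik.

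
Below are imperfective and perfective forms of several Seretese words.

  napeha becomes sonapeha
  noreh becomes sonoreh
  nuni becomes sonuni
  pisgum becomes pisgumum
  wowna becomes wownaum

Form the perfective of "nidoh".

sonidoh

napeha and wowna both end in -a yet inflect differently (sonapeha, wownaum), so the final letter is not what conditions the rule; the first letter is.
"nidoh" begins with n-. The stems beginning with n- (napeha → sonapeha, noreh → sonoreh, nuni → sonuni) add the prefix so-.
So nidoh → sonidoh.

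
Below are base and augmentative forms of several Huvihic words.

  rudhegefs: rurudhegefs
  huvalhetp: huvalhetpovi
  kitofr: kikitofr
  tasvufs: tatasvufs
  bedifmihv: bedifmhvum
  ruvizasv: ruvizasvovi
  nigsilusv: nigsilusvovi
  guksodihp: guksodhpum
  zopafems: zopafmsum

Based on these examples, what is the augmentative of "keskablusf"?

keskablusfovi

tasvufs and zopafems both end in -s yet inflect differently (tatasvufs, zopafmsum), so the final letter is not what conditions the rule; the second-to-last letter is.
"keskablusf" has second-to-last letter 's'. The stems whose second-to-last letter is 's' (ruvizasv → ruvizasvovi, nigsilusv → nigsilusvovi) add -ovi.
So keskablusf → keskablusfovi.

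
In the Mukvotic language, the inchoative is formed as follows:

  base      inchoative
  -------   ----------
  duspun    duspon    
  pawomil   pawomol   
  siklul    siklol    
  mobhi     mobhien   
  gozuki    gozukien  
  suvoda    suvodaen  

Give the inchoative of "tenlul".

tenlol

pawomil and mobhi both have last vowel 'i' yet inflect differently (pawomol, mobhien), so the last vowel is not what conditions the rule; whether the stem ends in a vowel or a consonant is.
"tenlul" ends in a consonant. The stems ending in a consonant (duspun → duspon, pawomil → pawomol, siklul → siklol) change the last vowel to 'o'.
So tenlul → tenlol.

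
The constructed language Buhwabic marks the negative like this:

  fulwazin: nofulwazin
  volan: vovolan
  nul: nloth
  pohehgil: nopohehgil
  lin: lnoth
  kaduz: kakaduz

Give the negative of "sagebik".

nosagebik

lin and volan both end in -n yet inflect differently (lnoth, vovolan), so the final letter is not what conditions the rule; the number of vowels is.
"sagebik" has 3 vowels. The stems with 3 vowels (pohehgil → nopohehgil, fulwazin → nofulwazin) add the prefix no-.
The other patterns: stems with 1 vowel delete the last vowel and add -oth; stems with 2 vowels repeat the first consonant+vowel as a prefix.
So sagebik → nosagebik.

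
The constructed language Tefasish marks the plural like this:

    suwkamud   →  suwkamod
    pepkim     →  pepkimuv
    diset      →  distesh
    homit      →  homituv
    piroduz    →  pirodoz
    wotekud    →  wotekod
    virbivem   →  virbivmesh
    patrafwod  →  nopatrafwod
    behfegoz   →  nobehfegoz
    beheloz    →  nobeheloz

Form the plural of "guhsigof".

noguhsigof

"guhsigof" has last vowel 'o'. The stems whose last vowel is 'o' (beheloz → nobeheloz, patrafwod → nopatrafwod, behfegoz → nobehfegoz) add the prefix no-.
The other patterns: stems whose last vowel is 'u' change the last vowel to 'o'; stems whose last vowel is 'i' add -uv; stems whose last vowel is 'e' delete the last vowel and add -esh.
So guhsigof → noguhsigof.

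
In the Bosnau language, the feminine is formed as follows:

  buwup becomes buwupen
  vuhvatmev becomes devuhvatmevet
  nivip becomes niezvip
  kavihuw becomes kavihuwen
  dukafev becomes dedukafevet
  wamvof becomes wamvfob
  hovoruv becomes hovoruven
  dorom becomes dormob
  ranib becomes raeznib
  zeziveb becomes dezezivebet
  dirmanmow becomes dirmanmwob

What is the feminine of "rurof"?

rurfob

dirmanmow and kavihuw both end in -w yet inflect differently (dirmanmwob, kavihuwen), so the final letter is not what conditions the rule; the last vowel is.
"rurof" has last vowel 'o'. The stems whose last vowel is 'o' (wamvof → wamvfob, dirmanmow → dirmanmwob, dorom → dormob) delete the last vowel and add -ob.
So rurof → rurfob.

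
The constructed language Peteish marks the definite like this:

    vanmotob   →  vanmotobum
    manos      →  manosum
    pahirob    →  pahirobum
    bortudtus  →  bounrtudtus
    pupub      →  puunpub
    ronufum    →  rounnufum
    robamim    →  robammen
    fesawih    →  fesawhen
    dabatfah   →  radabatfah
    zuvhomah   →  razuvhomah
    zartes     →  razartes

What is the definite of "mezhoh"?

mezhohum

manos and bortudtus both end in -s yet inflect differently (manosum, bounrtudtus), so the final letter is not what conditions the rule; the last vowel is.
"mezhoh" has last vowel 'o'. The stems whose last vowel is 'o' (vanmotob → vanmotobum, manos → manosum, pahirob → pahirobum) add -um.
So mezhoh → mezhohum.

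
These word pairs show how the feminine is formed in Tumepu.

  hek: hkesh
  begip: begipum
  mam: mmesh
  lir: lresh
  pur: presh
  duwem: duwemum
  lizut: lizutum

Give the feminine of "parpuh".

parpuhum

duwem and mam both end in -m yet inflect differently (duwemum, mmesh), so the final letter is not what conditions the rule; the number of vowels is.
"parpuh" has 2 vowels. The stems with 2 vowels (lizut → lizutum, duwem → duwemum, begip → begipum) add -um.
So parpuh → parpuhum.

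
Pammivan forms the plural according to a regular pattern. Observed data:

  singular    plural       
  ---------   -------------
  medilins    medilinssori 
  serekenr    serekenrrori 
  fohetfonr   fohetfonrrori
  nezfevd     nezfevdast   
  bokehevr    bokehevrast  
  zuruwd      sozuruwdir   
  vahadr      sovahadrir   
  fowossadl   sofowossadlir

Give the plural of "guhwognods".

soguhwognodsir

"guhwognods" has second-to-last letter 'd'. The stems whose second-to-last letter is 'd' (vahadr → sovahadrir, fowossadl → sofowossadlir) add so- … -ir around the stem.
The other patterns: stems whose second-to-last letter is 'n' double the final consonant and add -ori; stems whose second-to-last letter is 'v' add -ast.
So guhwognods → soguhwognodsir.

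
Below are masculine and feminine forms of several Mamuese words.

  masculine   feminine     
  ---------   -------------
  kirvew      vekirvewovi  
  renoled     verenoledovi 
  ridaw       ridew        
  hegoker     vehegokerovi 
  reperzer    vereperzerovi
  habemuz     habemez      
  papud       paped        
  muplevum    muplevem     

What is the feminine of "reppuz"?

"reppuz" has last vowel 'u'. The stems whose last vowel is 'u' (habemuz → habemez, muplevum → muplevem, papud → paped) change the last vowel to 'e'.
The other pattern: stems whose last vowel is 'e' add ve- … -ovi around the stem.
So reppuz → reppez.

reppez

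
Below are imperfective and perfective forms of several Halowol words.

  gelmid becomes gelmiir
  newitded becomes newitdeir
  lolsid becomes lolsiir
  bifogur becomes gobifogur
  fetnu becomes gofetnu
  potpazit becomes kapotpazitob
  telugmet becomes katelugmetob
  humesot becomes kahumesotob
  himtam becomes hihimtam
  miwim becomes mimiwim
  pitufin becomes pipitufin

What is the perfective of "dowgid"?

gelmid and potpazit both have last vowel 'i' yet inflect differently (gelmiir, kapotpazitob), so the last vowel is not what conditions the rule; the final letter is.
"dowgid" ends in -d. The stems ending in -d (gelmid → gelmiir, newitded → newitdeir, lolsid → lolsiir) drop the final letter and add -ir.
The other patterns: stems ending in -r or -u add the prefix go-; stems ending in -t add ka- … -ob around the stem; stems ending in -m or -n repeat the first consonant+vowel as a prefix.
So dowgid → dowgiir.

dowgiir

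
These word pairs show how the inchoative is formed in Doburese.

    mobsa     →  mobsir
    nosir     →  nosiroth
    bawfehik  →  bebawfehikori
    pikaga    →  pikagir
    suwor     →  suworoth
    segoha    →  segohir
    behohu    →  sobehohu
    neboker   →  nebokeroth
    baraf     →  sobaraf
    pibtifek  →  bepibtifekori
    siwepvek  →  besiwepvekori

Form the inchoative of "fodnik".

befodnikori

pibtifek and neboker both have last vowel 'e' yet inflect differently (bepibtifekori, nebokeroth), so the last vowel is not what conditions the rule; the final letter is.
"fodnik" ends in -k. The stems ending in -k (pibtifek → bepibtifekori, bawfehik → bebawfehikori, siwepvek → besiwepvekori) add be- … -ori around the stem.
The other patterns: stems ending in -r add -oth; stems ending in -a drop the final letter and add -ir; stems ending in -f or -u add the prefix so-.
So fodnik → befodnikori.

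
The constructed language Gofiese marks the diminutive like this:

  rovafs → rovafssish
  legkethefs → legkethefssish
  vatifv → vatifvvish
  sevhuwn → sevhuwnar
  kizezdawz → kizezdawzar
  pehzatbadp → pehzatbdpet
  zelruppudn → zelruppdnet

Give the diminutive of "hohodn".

sevhuwn and zelruppudn both end in -n yet inflect differently (sevhuwnar, zelruppdnet), so the final letter is not what conditions the rule; the second-to-last letter is.
"hohodn" has second-to-last letter 'd'. The stems whose second-to-last letter is 'd' (pehzatbadp → pehzatbdpet, zelruppudn → zelruppdnet) delete the last vowel and add -et.
So hohodn → hohdnet.

hohdnet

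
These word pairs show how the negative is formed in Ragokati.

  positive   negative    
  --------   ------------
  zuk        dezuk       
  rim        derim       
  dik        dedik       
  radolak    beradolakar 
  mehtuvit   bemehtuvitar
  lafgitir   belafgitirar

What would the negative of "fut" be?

defut

zuk and radolak both end in -k yet inflect differently (dezuk, beradolakar), so the final letter is not what conditions the rule; the number of vowels is.
"fut" has 1 vowel. The stems with 1 vowel (zuk → dezuk, rim → derim, dik → dedik) add the prefix de-.
The other pattern: stems with 3 vowels add be- … -ar around the stem.
So fut → defut.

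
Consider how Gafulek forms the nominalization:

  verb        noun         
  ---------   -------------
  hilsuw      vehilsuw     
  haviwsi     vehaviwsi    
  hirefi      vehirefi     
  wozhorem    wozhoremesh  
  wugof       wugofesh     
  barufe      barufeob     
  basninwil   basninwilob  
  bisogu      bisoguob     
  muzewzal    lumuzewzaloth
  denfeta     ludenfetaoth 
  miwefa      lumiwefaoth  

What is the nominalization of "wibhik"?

basninwil and muzewzal both end in -l yet inflect differently (basninwilob, lumuzewzaloth), so the final letter is not what conditions the rule; the first letter is.
"wibhik" begins with w-. The stems beginning with w- (wozhorem → wozhoremesh, wugof → wugofesh) add -esh.
So wibhik → wibhikesh.

wibhikesh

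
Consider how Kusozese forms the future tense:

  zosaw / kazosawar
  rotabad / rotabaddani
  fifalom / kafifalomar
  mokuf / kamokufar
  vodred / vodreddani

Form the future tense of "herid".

heriddani

"herid" ends in -d. The stems ending in -d (rotabad → rotabaddani, vodred → vodreddani) double the final consonant and add -ani.
The other pattern: stems ending in -f, -m or -w add ka- … -ar around the stem.
So herid → heriddani.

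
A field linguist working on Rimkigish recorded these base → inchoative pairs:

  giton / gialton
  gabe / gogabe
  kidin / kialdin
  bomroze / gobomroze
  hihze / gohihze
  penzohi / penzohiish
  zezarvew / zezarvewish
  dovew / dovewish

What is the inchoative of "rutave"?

gorutave

"rutave" ends in -e. The stems ending in -e (bomroze → gobomroze, hihze → gohihze, gabe → gogabe) add the prefix go-.
So rutave → gorutave.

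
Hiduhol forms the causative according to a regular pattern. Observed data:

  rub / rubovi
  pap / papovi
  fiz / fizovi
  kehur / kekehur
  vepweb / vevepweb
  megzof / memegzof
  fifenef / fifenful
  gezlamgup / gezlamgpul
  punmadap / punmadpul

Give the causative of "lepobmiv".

rub and vepweb both end in -b yet inflect differently (rubovi, vevepweb), so the final letter is not what conditions the rule; the number of vowels is.
"lepobmiv" has 3 vowels. The stems with 3 vowels (fifenef → fifenful, gezlamgup → gezlamgpul, punmadap → punmadpul) delete the last vowel and add -ul.
The other patterns: stems with 1 vowel add -ovi; stems with 2 vowels repeat the first consonant+vowel as a prefix.
So lepobmiv → lepobmvul.

lepobmvul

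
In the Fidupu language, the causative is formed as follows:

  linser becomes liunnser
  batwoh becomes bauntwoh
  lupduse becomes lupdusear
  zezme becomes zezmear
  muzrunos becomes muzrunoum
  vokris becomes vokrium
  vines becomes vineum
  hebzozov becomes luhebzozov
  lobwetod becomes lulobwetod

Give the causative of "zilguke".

linser and lupduse both have last vowel 'e' yet inflect differently (liunnser, lupdusear), so the last vowel is not what conditions the rule; the final letter is.
"zilguke" ends in -e. The stems ending in -e (lupduse → lupdusear, zezme → zezmear) add -ar.
The other patterns: stems ending in -h or -r insert -un- after the first vowel; stems ending in -s drop the final letter and add -um; stems ending in -d or -v add the prefix lu-.
So zilguke → zilgukear.

zilgukear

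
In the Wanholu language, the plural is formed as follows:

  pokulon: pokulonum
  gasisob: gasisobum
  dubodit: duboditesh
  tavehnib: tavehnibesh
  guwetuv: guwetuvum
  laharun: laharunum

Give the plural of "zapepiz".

zapepizesh

tavehnib and gasisob both end in -b yet inflect differently (tavehnibesh, gasisobum), so the final letter is not what conditions the rule; the last vowel is.
"zapepiz" has last vowel 'i'. The stems whose last vowel is 'i' (tavehnib → tavehnibesh, dubodit → duboditesh) add -esh.
The other pattern: stems whose last vowel is 'o' or 'u' add -um.
So zapepiz → zapepizesh.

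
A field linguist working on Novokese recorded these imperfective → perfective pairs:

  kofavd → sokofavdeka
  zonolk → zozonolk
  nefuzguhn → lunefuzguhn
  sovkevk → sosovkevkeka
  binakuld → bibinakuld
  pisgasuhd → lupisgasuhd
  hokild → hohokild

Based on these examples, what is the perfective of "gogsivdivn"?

sogogsivdivneka

"gogsivdivn" has second-to-last letter 'v'. The stems whose second-to-last letter is 'v' (kofavd → sokofavdeka, sovkevk → sosovkevkeka) add so- … -eka around the stem.
So gogsivdivn → sogogsivdivneka.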